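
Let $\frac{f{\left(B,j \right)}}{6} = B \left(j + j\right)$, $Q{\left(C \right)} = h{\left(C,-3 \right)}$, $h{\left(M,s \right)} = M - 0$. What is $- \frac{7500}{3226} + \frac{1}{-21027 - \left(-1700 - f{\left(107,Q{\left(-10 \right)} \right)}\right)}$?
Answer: $- \frac{120627863}{51885371} \approx -2.3249$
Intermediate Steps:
$h{\left(M,s \right)} = M$ ($h{\left(M,s \right)} = M + 0 = M$)
$Q{\left(C \right)} = C$
$f{\left(B,j \right)} = 12 B j$ ($f{\left(B,j \right)} = 6 B \left(j + j\right) = 6 B 2 j = 6 \cdot 2 B j = 12 B j$)
$- \frac{7500}{3226} + \frac{1}{-21027 - \left(-1700 - f{\left(107,Q{\left(-10 \right)} \right)}\right)} = - \frac{7500}{3226} + \frac{1}{-21027 - \left(-1700 + 12840\right)} = \left(-7500\right) \frac{1}{3226} + \frac{1}{-21027 + \left(\left(14539 - 12840\right) - 12839\right)} = - \frac{3750}{1613} + \frac{1}{-21027 + \left(1699 - 12839\right)} = - \frac{3750}{1613} + \frac{1}{-21027 - 11140} = - \frac{3750}{1613} + \frac{1}{-32167} = - \frac{3750}{1613} - \frac{1}{32167} = - \frac{120627863}{51885371}$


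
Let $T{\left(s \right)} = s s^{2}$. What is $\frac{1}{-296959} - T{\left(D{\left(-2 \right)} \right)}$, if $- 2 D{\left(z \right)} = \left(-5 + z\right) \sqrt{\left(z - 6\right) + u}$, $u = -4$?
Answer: $- \frac{1}{296959} + 1029 i \sqrt{3} \approx -3.3675 \cdot 10^{-6} + 1782.3 i$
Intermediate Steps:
$D{\left(z \right)} = - \frac{\sqrt{-10 + z} \left(-5 + z\right)}{2}$ ($D{\left(z \right)} = - \frac{\left(-5 + z\right) \sqrt{\left(z - 6\right) - 4}}{2} = - \frac{\left(-5 + z\right) \sqrt{\left(-6 + z\right) - 4}}{2} = - \frac{\left(-5 + z\right) \sqrt{-10 + z}}{2} = - \frac{\sqrt{-10 + z} \left(-5 + z\right)}{2}$)
$T{\left(s \right)} = s^{3}$
$\frac{1}{-296959} - T{\left(D{\left(-2 \right)} \right)} = \frac{1}{-296959} - \left(\frac{\sqrt{-10 - 2} \left(5 - -2\right)}{2}\right)^{3} = - \frac{1}{296959} - \left(\frac{\sqrt{-12} \left(5 + 2\right)}{2}\right)^{3} = - \frac{1}{296959} - \left(\frac{1}{2} \cdot 2 i \sqrt{3} \cdot 7\right)^{3} = - \frac{1}{296959} - \left(7 i \sqrt{3}\right)^{3} = - \frac{1}{296959} - - 1029 i \sqrt{3} = - \frac{1}{296959} + 1029 i \sqrt{3}$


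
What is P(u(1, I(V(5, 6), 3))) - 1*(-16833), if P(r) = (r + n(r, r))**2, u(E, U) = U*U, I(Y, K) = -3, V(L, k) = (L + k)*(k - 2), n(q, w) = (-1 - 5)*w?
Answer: 18858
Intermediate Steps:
n(q, w) = -6*w
V(L, k) = (-2 + k)*(L + k) (V(L, k) = (L + k)*(-2 + k) = (-2 + k)*(L + k))
u(E, U) = U**2
P(r) = 25*r**2 (P(r) = (r - 6*r)**2 = (-5*r)**2 = 25*r**2)
P(u(1, I(V(5, 6), 3))) - 1*(-16833) = 25*((-3)**2)**2 - 1*(-16833) = 25*9**2 + 16833 = 25*81 + 16833 = 2025 + 16833 = 18858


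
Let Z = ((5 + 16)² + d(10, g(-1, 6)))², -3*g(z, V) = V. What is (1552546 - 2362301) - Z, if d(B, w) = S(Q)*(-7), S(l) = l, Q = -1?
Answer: -1010459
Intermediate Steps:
g(z, V) = -V/3
d(B, w) = 7 (d(B, w) = -1*(-7) = 7)
Z = 200704 (Z = ((5 + 16)² + 7)² = (21² + 7)² = (441 + 7)² = 448² = 200704)
(1552546 - 2362301) - Z = (1552546 - 2362301) - 1*200704 = -809755 - 200704 = -1010459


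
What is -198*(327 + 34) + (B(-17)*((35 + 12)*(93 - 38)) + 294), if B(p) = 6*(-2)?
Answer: -102204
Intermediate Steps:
B(p) = -12
-198*(327 + 34) + (B(-17)*((35 + 12)*(93 - 38)) + 294) = -198*(327 + 34) + (-12*(35 + 12)*(93 - 38) + 294) = -198*361 + (-564*55 + 294) = -1*71478 + (-12*2585 + 294) = -71478 + (-31020 + 294) = -71478 - 30726 = -102204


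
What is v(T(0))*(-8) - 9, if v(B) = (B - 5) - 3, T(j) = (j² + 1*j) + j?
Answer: 55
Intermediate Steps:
T(j) = j² + 2*j (T(j) = (j² + j) + j = (j + j²) + j = j² + 2*j)
v(B) = -8 + B (v(B) = (-5 + B) - 3 = -8 + B)
v(T(0))*(-8) - 9 = (-8 + 0*(2 + 0))*(-8) - 9 = (-8 + 0*2)*(-8) - 9 = (-8 + 0)*(-8) - 9 = -8*(-8) - 9 = 64 - 9 = 55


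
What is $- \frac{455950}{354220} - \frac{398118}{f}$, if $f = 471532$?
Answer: $- \frac{4450204667}{2087825813} \approx -2.1315$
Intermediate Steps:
$- \frac{455950}{354220} - \frac{398118}{f} = - \frac{455950}{354220} - \frac{398118}{471532} = \left(-455950\right) \frac{1}{354220} - \frac{199059}{235766} = - \frac{45595}{35422} - \frac{199059}{235766} = - \frac{4450204667}{2087825813}$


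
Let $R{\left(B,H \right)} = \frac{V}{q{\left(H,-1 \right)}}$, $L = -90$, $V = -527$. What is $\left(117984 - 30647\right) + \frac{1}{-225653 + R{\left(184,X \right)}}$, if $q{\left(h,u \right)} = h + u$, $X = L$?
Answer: $\frac{1793368874861}{20533896} \approx 87337.0$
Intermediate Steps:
$X = -90$
$R{\left(B,H \right)} = - \frac{527}{-1 + H}$ ($R{\left(B,H \right)} = - \frac{527}{H - 1} = - \frac{527}{-1 + H}$)
$\left(117984 - 30647\right) + \frac{1}{-225653 + R{\left(184,X \right)}} = \left(117984 - 30647\right) + \frac{1}{-225653 - \frac{527}{-1 - 90}} = 87337 + \frac{1}{-225653 - \frac{527}{-91}} = 87337 + \frac{1}{-225653 - - \frac{527}{91}} = 87337 + \frac{1}{-225653 + \frac{527}{91}} = 87337 + \frac{1}{- \frac{20533896}{91}} = 87337 - \frac{91}{20533896} = \frac{1793368874861}{20533896}$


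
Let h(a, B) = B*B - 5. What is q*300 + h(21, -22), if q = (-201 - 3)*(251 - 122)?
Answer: -7894321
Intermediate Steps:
h(a, B) = -5 + B² (h(a, B) = B² - 5 = -5 + B²)
q = -26316 (q = -204*129 = -26316)
q*300 + h(21, -22) = -26316*300 + (-5 + (-22)²) = -7894800 + (-5 + 484) = -7894800 + 479 = -7894321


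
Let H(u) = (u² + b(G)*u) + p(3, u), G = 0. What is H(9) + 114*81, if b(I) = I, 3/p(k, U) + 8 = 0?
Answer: 74517/8 ≈ 9314.6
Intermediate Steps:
p(k, U) = -3/8 (p(k, U) = 3/(-8 + 0) = 3/(-8) = 3*(-⅛) = -3/8)
H(u) = -3/8 + u² (H(u) = (u² + 0*u) - 3/8 = (u² + 0) - 3/8 = u² - 3/8 = -3/8 + u²)
H(9) + 114*81 = (-3/8 + 9²) + 114*81 = (-3/8 + 81) + 9234 = 645/8 + 9234 = 74517/8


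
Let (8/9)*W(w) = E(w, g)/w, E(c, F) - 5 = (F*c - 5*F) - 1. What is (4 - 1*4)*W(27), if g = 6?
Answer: 0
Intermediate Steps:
E(c, F) = 4 - 5*F + F*c (E(c, F) = 5 + ((F*c - 5*F) - 1) = 5 + ((-5*F + F*c) - 1) = 5 + (-1 - 5*F + F*c) = 4 - 5*F + F*c)
W(w) = 9*(-26 + 6*w)/(8*w) (W(w) = 9*((4 - 5*6 + 6*w)/w)/8 = 9*((4 - 30 + 6*w)/w)/8 = 9*((-26 + 6*w)/w)/8 = 9*(-26 + 6*w)/(8*w))
(4 - 1*4)*W(27) = (4 - 1*4)*((9/4)*(-13 + 3*27)/27) = (4 - 4)*((9/4)*(1/27)*(-13 + 81)) = 0*((9/4)*(1/27)*68) = 0*(17/3) = 0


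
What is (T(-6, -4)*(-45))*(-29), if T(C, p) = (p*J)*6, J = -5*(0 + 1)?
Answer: 156600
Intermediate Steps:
J = -5 (J = -5*1 = -5)
T(C, p) = -30*p (T(C, p) = (p*(-5))*6 = -5*p*6 = -30*p)
(T(-6, -4)*(-45))*(-29) = (-30*(-4)*(-45))*(-29) = (120*(-45))*(-29) = -5400*(-29) = 156600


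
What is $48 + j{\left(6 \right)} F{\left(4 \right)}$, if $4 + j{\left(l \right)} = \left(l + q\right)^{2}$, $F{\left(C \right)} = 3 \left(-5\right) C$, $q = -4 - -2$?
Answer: $-672$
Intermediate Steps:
$q = -2$ ($q = -4 + 2 = -2$)
$F{\left(C \right)} = - 15 C$
$j{\left(l \right)} = -4 + \left(-2 + l\right)^{2}$ ($j{\left(l \right)} = -4 + \left(l - 2\right)^{2} = -4 + \left(-2 + l\right)^{2}$)
$48 + j{\left(6 \right)} F{\left(4 \right)} = 48 + 6 \left(-4 + 6\right) \left(\left(-15\right) 4\right) = 48 + 6 \cdot 2 \left(-60\right) = 48 + 12 \left(-60\right) = 48 - 720 = -672$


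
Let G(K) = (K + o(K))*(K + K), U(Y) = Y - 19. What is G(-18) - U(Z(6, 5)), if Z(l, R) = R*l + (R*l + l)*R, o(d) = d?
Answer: 1105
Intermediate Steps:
Z(l, R) = R*l + R*(l + R*l) (Z(l, R) = R*l + (l + R*l)*R = R*l + R*(l + R*l))
U(Y) = -19 + Y
G(K) = 4*K² (G(K) = (K + K)*(K + K) = (2*K)*(2*K) = 4*K²)
G(-18) - U(Z(6, 5)) = 4*(-18)² - (-19 + 5*6*(2 + 5)) = 4*324 - (-19 + 5*6*7) = 1296 - (-19 + 210) = 1296 - 1*191 = 1296 - 191 = 1105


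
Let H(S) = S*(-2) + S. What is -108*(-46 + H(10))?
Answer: 6048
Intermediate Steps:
H(S) = -S (H(S) = -2*S + S = -S)
-108*(-46 + H(10)) = -108*(-46 - 1*10) = -108*(-46 - 10) = -108*(-56) = 6048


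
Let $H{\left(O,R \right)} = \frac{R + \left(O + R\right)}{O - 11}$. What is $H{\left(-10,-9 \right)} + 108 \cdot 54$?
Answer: $\frac{17500}{3} \approx 5833.3$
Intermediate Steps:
$H{\left(O,R \right)} = \frac{O + 2 R}{-11 + O}$
$H{\left(-10,-9 \right)} + 108 \cdot 54 = \frac{-10 + 2 \left(-9\right)}{-11 - 10} + 108 \cdot 54 = \frac{-10 - 18}{-21} + 5832 = \left(- \frac{1}{21}\right) \left(-28\right) + 5832 = \frac{4}{3} + 5832 = \frac{17500}{3}$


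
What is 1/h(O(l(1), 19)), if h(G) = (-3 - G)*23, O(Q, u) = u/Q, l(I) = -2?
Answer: 2/299 ≈ 0.0066890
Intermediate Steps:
h(G) = -69 - 23*G
1/h(O(l(1), 19)) = 1/(-69 - 437/(-2)) = 1/(-69 - 437*(-1)/2) = 1/(-69 - 23*(-19/2)) = 1/(-69 + 437/2) = 1/(299/2) = 2/299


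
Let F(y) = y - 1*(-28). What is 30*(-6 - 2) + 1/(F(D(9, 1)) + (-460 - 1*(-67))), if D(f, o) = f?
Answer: -85441/356 ≈ -240.00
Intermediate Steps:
F(y) = 28 + y (F(y) = y + 28 = 28 + y)
30*(-6 - 2) + 1/(F(D(9, 1)) + (-460 - 1*(-67))) = 30*(-6 - 2) + 1/((28 + 9) + (-460 - 1*(-67))) = 30*(-8) + 1/(37 + (-460 + 67)) = -240 + 1/(37 - 393) = -240 + 1/(-356) = -240 - 1/356 = -85441/356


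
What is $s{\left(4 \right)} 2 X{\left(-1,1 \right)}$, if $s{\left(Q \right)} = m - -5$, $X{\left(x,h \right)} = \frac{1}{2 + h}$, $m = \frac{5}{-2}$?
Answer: $\frac{5}{3} \approx 1.6667$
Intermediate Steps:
$m = - \frac{5}{2}$ ($m = 5 \left(- \frac{1}{2}\right) = - \frac{5}{2} \approx -2.5$)
$s{\left(Q \right)} = \frac{5}{2}$ ($s{\left(Q \right)} = - \frac{5}{2} - -5 = - \frac{5}{2} + 5 = \frac{5}{2}$)
$s{\left(4 \right)} 2 X{\left(-1,1 \right)} = \frac{\frac{5}{2} \cdot 2}{2 + 1} = \frac{5}{3}$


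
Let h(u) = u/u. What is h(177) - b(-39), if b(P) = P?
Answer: 40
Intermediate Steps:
h(u) = 1
h(177) - b(-39) = 1 - 1*(-39) = 1 + 39 = 40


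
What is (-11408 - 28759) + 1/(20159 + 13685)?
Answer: -1359411947/33844 ≈ -40167.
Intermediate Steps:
(-11408 - 28759) + 1/(20159 + 13685) = -40167 + 1/33844 = -1359411947/33844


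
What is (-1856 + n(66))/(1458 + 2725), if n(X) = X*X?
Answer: 2500/4183 ≈ 0.59766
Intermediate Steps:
n(X) = X**2
(-1856 + n(66))/(1458 + 2725) = (-1856 + 66**2)/(1458 + 2725) = (-1856 + 4356)/4183 = 2500*(1/4183) = 2500/4183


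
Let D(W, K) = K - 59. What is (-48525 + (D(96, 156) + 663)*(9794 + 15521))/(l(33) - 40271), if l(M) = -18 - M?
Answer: -19190875/40322 ≈ -475.94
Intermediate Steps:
D(W, K) = -59 + K
(-48525 + (D(96, 156) + 663)*(9794 + 15521))/(l(33) - 40271) = (-48525 + ((-59 + 156) + 663)*(9794 + 15521))/((-18 - 1*33) - 40271) = (-48525 + (97 + 663)*25315)/((-18 - 33) - 40271) = (-48525 + 760*25315)/(-51 - 40271) = (-48525 + 19239400)/(-40322) = 19190875*(-1/40322) = -19190875/40322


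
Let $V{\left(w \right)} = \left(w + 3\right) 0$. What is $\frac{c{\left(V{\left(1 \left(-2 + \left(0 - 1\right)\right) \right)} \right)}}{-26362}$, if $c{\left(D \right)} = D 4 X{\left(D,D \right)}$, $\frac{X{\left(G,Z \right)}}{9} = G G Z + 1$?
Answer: $0$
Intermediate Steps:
$X{\left(G,Z \right)} = 9 + 9 Z G^{2}$ ($X{\left(G,Z \right)} = 9 \left(G G Z + 1\right) = 9 \left(G^{2} Z + 1\right) = 9 \left(Z G^{2} + 1\right) = 9 \left(1 + Z G^{2}\right) = 9 + 9 Z G^{2}$)
$V{\left(w \right)} = 0$ ($V{\left(w \right)} = \left(3 + w\right) 0 = 0$)
$c{\left(D \right)} = 4 D \left(9 + 9 D^{3}\right)$ ($c{\left(D \right)} = D 4 \left(9 + 9 D D^{2}\right) = 4 D \left(9 + 9 D^{3}\right)$)
$\frac{c{\left(V{\left(1 \left(-2 + \left(0 - 1\right)\right) \right)} \right)}}{-26362} = \frac{36 \cdot 0 \left(1 + 0^{3}\right)}{-26362} = 36 \cdot 0 \left(1 + 0\right) \left(- \frac{1}{26362}\right) = 36 \cdot 0 \cdot 1 \left(- \frac{1}{26362}\right) = 0 \left(- \frac{1}{26362}\right) = 0$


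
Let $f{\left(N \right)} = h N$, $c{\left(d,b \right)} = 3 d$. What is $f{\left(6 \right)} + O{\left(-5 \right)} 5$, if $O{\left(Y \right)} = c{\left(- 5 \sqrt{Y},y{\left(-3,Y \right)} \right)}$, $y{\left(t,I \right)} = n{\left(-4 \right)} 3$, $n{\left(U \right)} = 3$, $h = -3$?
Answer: $-18 - 75 i \sqrt{5} \approx -18.0 - 167.71 i$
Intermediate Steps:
$y{\left(t,I \right)} = 9$ ($y{\left(t,I \right)} = 3 \cdot 3 = 9$)
$O{\left(Y \right)} = - 15 \sqrt{Y}$ ($O{\left(Y \right)} = 3 \left(- 5 \sqrt{Y}\right) = - 15 \sqrt{Y}$)
$f{\left(N \right)} = - 3 N$
$f{\left(6 \right)} + O{\left(-5 \right)} 5 = \left(-3\right) 6 + - 15 \sqrt{-5} \cdot 5 = -18 + - 15 i \sqrt{5} \cdot 5 = -18 - 75 i \sqrt{5}$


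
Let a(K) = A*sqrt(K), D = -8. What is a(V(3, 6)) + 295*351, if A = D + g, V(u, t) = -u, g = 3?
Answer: 103545 - 5*I*sqrt(3) ≈ 1.0355e+5 - 8.6602*I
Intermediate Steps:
A = -5 (A = -8 + 3 = -5)
a(K) = -5*sqrt(K)
a(V(3, 6)) + 295*351 = -5*I*sqrt(3) + 295*351 = -5*I*sqrt(3) + 103545 = 103545 - 5*I*sqrt(3)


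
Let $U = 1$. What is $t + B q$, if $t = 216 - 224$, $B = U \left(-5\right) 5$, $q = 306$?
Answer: $-7658$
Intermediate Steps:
$B = -25$ ($B = 1 \left(-5\right) 5 = \left(-5\right) 5 = -25$)
$t = -8$
$t + B q = -8 - 7650 = -7658$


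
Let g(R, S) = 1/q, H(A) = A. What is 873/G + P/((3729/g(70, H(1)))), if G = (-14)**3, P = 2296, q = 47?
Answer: -146704375/480921672 ≈ -0.30505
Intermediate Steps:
g(R, S) = 1/47
G = -2744
873/G + P/((3729/g(70, H(1)))) = 873/(-2744) + 2296/((3729/(1/47))) = 873*(-1/2744) + 2296/((3729*47)) = -873/2744 + 2296/175263 = -146704375/480921672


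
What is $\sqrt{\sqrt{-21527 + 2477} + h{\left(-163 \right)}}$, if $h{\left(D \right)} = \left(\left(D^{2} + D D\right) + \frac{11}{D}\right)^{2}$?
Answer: $\frac{\sqrt{75021287759289 + 132845 i \sqrt{762}}}{163} \approx 53138.0 + 0.0012987 i$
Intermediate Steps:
$h{\left(D \right)} = \left(2 D^{2} + \frac{11}{D}\right)^{2}$ ($h{\left(D \right)} = \left(\left(D^{2} + D^{2}\right) + \frac{11}{D}\right)^{2} = \left(2 D^{2} + \frac{11}{D}\right)^{2}$)
$\sqrt{\sqrt{-21527 + 2477} + h{\left(-163 \right)}} = \sqrt{\sqrt{-21527 + 2477} + \frac{\left(11 + 2 \left(-163\right)^{3}\right)^{2}}{26569}} = \sqrt{\sqrt{-19050} + \frac{\left(11 + 2 \left(-4330747\right)\right)^{2}}{26569}} = \sqrt{5 i \sqrt{762} + \frac{\left(11 - 8661494\right)^{2}}{26569}} = \sqrt{5 i \sqrt{762} + \frac{\left(-8661483\right)^{2}}{26569}} = \sqrt{5 i \sqrt{762} + \frac{1}{26569} \cdot 75021287759289} = \sqrt{5 i \sqrt{762} + \frac{75021287759289}{26569}} = \sqrt{\frac{75021287759289}{26569} + 5 i \sqrt{762}}$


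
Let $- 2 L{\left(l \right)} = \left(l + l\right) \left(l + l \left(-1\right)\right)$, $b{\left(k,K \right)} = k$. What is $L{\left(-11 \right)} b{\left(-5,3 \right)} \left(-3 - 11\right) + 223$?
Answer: $223$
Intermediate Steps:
$L{\left(l \right)} = 0$ ($L{\left(l \right)} = - \frac{\left(l + l\right) \left(l + l \left(-1\right)\right)}{2} = - \frac{2 l \left(l - l\right)}{2} = - \frac{2 l 0}{2} = \left(- \frac{1}{2}\right) 0 = 0$)
$L{\left(-11 \right)} b{\left(-5,3 \right)} \left(-3 - 11\right) + 223 = 0 \left(- 5 \left(-3 - 11\right)\right) + 223 = 0 \left(\left(-5\right) \left(-14\right)\right) + 223 = 0 \cdot 70 + 223 = 0 + 223 = 223$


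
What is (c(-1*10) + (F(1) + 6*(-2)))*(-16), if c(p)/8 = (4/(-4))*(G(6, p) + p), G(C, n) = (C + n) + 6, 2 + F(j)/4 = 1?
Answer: -768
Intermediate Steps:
F(j) = -4 (F(j) = -8 + 4*1 = -8 + 4 = -4)
G(C, n) = 6 + C + n
c(p) = -96 - 16*p (c(p) = 8*((4/(-4))*((6 + 6 + p) + p)) = 8*((4*(-¼))*((12 + p) + p)) = 8*(-(12 + 2*p)) = 8*(-12 - 2*p) = -96 - 16*p)
(c(-1*10) + (F(1) + 6*(-2)))*(-16) = ((-96 - (-16)*10) + (-4 + 6*(-2)))*(-16) = ((-96 - 16*(-10)) + (-4 - 12))*(-16) = ((-96 + 160) - 16)*(-16) = (64 - 16)*(-16) = 48*(-16) = -768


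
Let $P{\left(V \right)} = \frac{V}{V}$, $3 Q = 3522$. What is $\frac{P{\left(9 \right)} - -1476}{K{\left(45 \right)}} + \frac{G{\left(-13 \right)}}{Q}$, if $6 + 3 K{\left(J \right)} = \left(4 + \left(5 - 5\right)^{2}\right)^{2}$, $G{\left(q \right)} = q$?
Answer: $\frac{1300466}{2935} \approx 443.09$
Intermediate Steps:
$Q = 1174$ ($Q = \frac{1}{3} \cdot 3522 = 1174$)
$P{\left(V \right)} = 1$
$K{\left(J \right)} = \frac{10}{3}$ ($K{\left(J \right)} = -2 + \frac{\left(4 + \left(5 - 5\right)^{2}\right)^{2}}{3} = -2 + \frac{\left(4 + 0^{2}\right)^{2}}{3} = -2 + \frac{\left(4 + 0\right)^{2}}{3} = -2 + \frac{4^{2}}{3} = -2 + \frac{1}{3} \cdot 16 = -2 + \frac{16}{3} = \frac{10}{3}$)
$\frac{P{\left(9 \right)} - -1476}{K{\left(45 \right)}} + \frac{G{\left(-13 \right)}}{Q} = \frac{1 - -1476}{\frac{10}{3}} - \frac{13}{1174} = \left(1 + 1476\right) \frac{3}{10} - \frac{13}{1174} = 1477 \cdot \frac{3}{10} - \frac{13}{1174} = \frac{4431}{10} - \frac{13}{1174} = \frac{1300466}{2935}$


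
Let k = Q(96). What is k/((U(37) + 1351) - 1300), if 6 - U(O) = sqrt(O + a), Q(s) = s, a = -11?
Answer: 5472/3223 + 96*sqrt(26)/3223 ≈ 1.8497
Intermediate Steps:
U(O) = 6 - sqrt(-11 + O) (U(O) = 6 - sqrt(O - 11) = 6 - sqrt(-11 + O))
k = 96
k/((U(37) + 1351) - 1300) = 96/(((6 - sqrt(-11 + 37)) + 1351) - 1300) = 96/(((6 - sqrt(26)) + 1351) - 1300) = 96/((1357 - sqrt(26)) - 1300) = 96/(57 - sqrt(26))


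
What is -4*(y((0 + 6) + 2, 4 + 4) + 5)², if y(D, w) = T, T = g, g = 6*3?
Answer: -2116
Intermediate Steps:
g = 18
T = 18
y(D, w) = 18
-4*(y((0 + 6) + 2, 4 + 4) + 5)² = -4*(18 + 5)² = -4*23² = -4*529 = -2116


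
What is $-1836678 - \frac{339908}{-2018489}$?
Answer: $- \frac{3707313999634}{2018489} \approx -1.8367 \cdot 10^{6}$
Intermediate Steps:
$-1836678 - \frac{339908}{-2018489} = -1836678 - - \frac{339908}{2018489} = -1836678 + \frac{339908}{2018489} = - \frac{3707313999634}{2018489}$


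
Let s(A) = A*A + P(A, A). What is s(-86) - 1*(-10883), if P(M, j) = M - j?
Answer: 18279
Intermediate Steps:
s(A) = A² (s(A) = A*A + (A - A) = A² + 0 = A²)
s(-86) - 1*(-10883) = (-86)² - 1*(-10883) = 7396 + 10883 = 18279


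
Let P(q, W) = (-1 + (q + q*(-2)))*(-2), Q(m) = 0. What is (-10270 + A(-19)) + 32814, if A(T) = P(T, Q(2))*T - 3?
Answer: 23225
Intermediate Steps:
P(q, W) = 2 + 2*q (P(q, W) = (-1 + (q - 2*q))*(-2) = (-1 - q)*(-2) = 2 + 2*q)
A(T) = -3 + T*(2 + 2*T) (A(T) = (2 + 2*T)*T - 3 = T*(2 + 2*T) - 3 = -3 + T*(2 + 2*T))
(-10270 + A(-19)) + 32814 = (-10270 + (-3 + 2*(-19)*(1 - 19))) + 32814 = (-10270 + (-3 + 2*(-19)*(-18))) + 32814 = (-10270 + (-3 + 684)) + 32814 = (-10270 + 681) + 32814 = -9589 + 32814 = 23225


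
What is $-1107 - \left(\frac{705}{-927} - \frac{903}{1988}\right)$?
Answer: $- \frac{97039291}{87756} \approx -1105.8$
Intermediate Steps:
$-1107 - \left(\frac{705}{-927} - \frac{903}{1988}\right) = -1107 - \left(705 \left(- \frac{1}{927}\right) - \frac{129}{284}\right) = -1107 - \left(- \frac{235}{309} - \frac{129}{284}\right) = -1107 - - \frac{106601}{87756} = -1107 + \frac{106601}{87756} = - \frac{97039291}{87756}$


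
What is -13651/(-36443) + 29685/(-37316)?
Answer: -52037249/123627908 ≈ -0.42092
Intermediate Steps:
-13651/(-36443) + 29685/(-37316) = -13651*(-1/36443) + 29685*(-1/37316) = 1241/3313 - 29685/37316 = -52037249/123627908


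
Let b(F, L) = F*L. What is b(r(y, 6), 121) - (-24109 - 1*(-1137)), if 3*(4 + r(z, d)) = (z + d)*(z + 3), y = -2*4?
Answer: 68674/3 ≈ 22891.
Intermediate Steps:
y = -8
r(z, d) = -4 + (3 + z)*(d + z)/3 (r(z, d) = -4 + ((z + d)*(z + 3))/3 = -4 + ((d + z)*(3 + z))/3 = -4 + ((3 + z)*(d + z))/3 = -4 + (3 + z)*(d + z)/3)
b(r(y, 6), 121) - (-24109 - 1*(-1137)) = (-4 + 6 - 8 + (⅓)*(-8)² + (⅓)*6*(-8))*121 - (-24109 - 1*(-1137)) = (-4 + 6 - 8 + (⅓)*64 - 16)*121 - (-24109 + 1137) = (-4 + 6 - 8 + 64/3 - 16)*121 - 1*(-22972) = -⅔*121 + 22972 = -242/3 + 22972 = 68674/3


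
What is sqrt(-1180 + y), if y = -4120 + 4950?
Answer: 5*I*sqrt(14) ≈ 18.708*I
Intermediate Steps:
y = 830
sqrt(-1180 + y) = sqrt(-1180 + 830) = sqrt(-350) = 5*I*sqrt(14)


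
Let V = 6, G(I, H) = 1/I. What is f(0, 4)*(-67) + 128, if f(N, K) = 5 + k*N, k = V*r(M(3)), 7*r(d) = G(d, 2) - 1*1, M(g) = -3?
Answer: -207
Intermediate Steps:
r(d) = -1/7 + 1/(7*d) (r(d) = (1/d - 1*1)/7 = (1/d - 1)/7 = (-1 + 1/d)/7 = -1/7 + 1/(7*d))
k = -8/7 (k = 6*((1/7)*(1 - 1*(-3))/(-3)) = 6*((1/7)*(-1/3)*(1 + 3)) = 6*((1/7)*(-1/3)*4) = 6*(-4/21) = -8/7 ≈ -1.1429)
f(N, K) = 5 - 8*N/7
f(0, 4)*(-67) + 128 = (5 - 8/7*0)*(-67) + 128 = (5 + 0)*(-67) + 128 = 5*(-67) + 128 = -335 + 128 = -207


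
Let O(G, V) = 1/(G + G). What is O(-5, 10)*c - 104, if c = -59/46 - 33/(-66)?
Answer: -11951/115 ≈ -103.92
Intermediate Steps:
c = -18/23 (c = -59*1/46 - 33*(-1/66) = -59/46 + ½ = -18/23 ≈ -0.78261)
O(G, V) = 1/(2*G)
O(-5, 10)*c - 104 = ((½)/(-5))*(-18/23) - 104 = ((½)*(-⅕))*(-18/23) - 104 = -⅒*(-18/23) - 104 = 9/115 - 104 = -11951/115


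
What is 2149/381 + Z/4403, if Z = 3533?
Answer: 10808120/1677543 ≈ 6.4428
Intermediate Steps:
2149/381 + Z/4403 = 2149/381 + 3533/4403 = 10808120/1677543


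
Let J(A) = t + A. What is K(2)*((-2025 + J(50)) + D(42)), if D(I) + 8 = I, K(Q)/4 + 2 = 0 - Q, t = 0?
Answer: 31056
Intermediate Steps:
K(Q) = -8 - 4*Q (K(Q) = -8 + 4*(0 - Q) = -8 + 4*(-Q) = -8 - 4*Q)
D(I) = -8 + I
J(A) = A (J(A) = 0 + A = A)
K(2)*((-2025 + J(50)) + D(42)) = (-8 - 4*2)*((-2025 + 50) + (-8 + 42)) = (-8 - 8)*(-1975 + 34) = -16*(-1941) = 31056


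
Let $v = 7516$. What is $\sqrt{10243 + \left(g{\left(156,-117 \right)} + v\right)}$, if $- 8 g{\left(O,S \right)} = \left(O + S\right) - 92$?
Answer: $\frac{5 \sqrt{11370}}{4} \approx 133.29$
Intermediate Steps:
$g{\left(O,S \right)} = \frac{23}{2} - \frac{O}{8} - \frac{S}{8}$ ($g{\left(O,S \right)} = - \frac{\left(O + S\right) - 92}{8} = - \frac{-92 + O + S}{8} = \frac{23}{2} - \frac{O}{8} - \frac{S}{8}$)
$\sqrt{10243 + \left(g{\left(156,-117 \right)} + v\right)} = \sqrt{10243 + \left(\left(\frac{23}{2} - \frac{39}{2} - - \frac{117}{8}\right) + 7516\right)} = \sqrt{10243 + \left(\left(\frac{23}{2} - \frac{39}{2} + \frac{117}{8}\right) + 7516\right)} = \sqrt{10243 + \left(\frac{53}{8} + 7516\right)} = \sqrt{10243 + \frac{60181}{8}} = \sqrt{\frac{142125}{8}} = \frac{5 \sqrt{11370}}{4}$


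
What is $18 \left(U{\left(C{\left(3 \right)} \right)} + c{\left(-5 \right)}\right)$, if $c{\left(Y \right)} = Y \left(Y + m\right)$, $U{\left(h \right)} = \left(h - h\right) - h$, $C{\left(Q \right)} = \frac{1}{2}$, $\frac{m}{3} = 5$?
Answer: $-909$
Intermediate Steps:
$m = 15$ ($m = 3 \cdot 5 = 15$)
$C{\left(Q \right)} = \frac{1}{2}$
$U{\left(h \right)} = - h$ ($U{\left(h \right)} = 0 - h = - h$)
$c{\left(Y \right)} = Y \left(15 + Y\right)$ ($c{\left(Y \right)} = Y \left(Y + 15\right) = Y \left(15 + Y\right)$)
$18 \left(U{\left(C{\left(3 \right)} \right)} + c{\left(-5 \right)}\right) = 18 \left(\left(-1\right) \frac{1}{2} - 5 \left(15 - 5\right)\right) = 18 \left(- \frac{1}{2} - 50\right) = 18 \left(- \frac{101}{2}\right) = -909$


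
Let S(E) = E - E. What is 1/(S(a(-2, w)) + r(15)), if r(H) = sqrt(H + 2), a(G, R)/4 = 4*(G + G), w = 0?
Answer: sqrt(17)/17 ≈ 0.24254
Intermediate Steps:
a(G, R) = 32*G (a(G, R) = 4*(4*(G + G)) = 4*(4*(2*G)) = 4*(8*G) = 32*G)
r(H) = sqrt(2 + H)
S(E) = 0
1/(S(a(-2, w)) + r(15)) = 1/(0 + sqrt(2 + 15)) = 1/(0 + sqrt(17)) = 1/(sqrt(17)) = sqrt(17)/17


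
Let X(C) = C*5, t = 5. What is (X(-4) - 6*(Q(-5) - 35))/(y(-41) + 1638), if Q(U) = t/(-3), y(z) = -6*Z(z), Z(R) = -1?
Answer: 50/411 ≈ 0.12165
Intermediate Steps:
y(z) = 6 (y(z) = -6*(-1) = 6)
X(C) = 5*C
Q(U) = -5/3 (Q(U) = 5/(-3) = 5*(-⅓) = -5/3)
(X(-4) - 6*(Q(-5) - 35))/(y(-41) + 1638) = (5*(-4) - 6*(-5/3 - 35))/(6 + 1638) = (-20 - 6*(-110/3))/1644 = (-20 + 220)*(1/1644) = 200*(1/1644) = 50/411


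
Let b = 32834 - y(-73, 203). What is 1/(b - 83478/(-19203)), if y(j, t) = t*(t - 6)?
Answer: -6401/45784131 ≈ -0.00013981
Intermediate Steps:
y(j, t) = t*(-6 + t)
b = -7157 (b = 32834 - 203*(-6 + 203) = 32834 - 203*197 = 32834 - 1*39991 = 32834 - 39991 = -7157)
1/(b - 83478/(-19203)) = 1/(-7157 - 83478/(-19203)) = 1/(-7157 - 83478*(-1/19203)) = 1/(-7157 + 27826/6401) = 1/(-45784131/6401) = -6401/45784131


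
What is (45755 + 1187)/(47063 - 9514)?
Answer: 46942/37549 ≈ 1.2502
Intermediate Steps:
(45755 + 1187)/(47063 - 9514) = 46942/37549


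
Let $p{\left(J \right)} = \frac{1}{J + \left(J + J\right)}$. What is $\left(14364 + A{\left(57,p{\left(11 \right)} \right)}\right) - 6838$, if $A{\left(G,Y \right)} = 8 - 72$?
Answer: $7462$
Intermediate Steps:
$p{\left(J \right)} = \frac{1}{3 J}$ ($p{\left(J \right)} = \frac{1}{J + 2 J} = \frac{1}{3 J}$)
$A{\left(G,Y \right)} = -64$ ($A{\left(G,Y \right)} = 8 - 72 = -64$)
$\left(14364 + A{\left(57,p{\left(11 \right)} \right)}\right) - 6838 = \left(14364 - 64\right) - 6838 = 14300 - 6838 = 7462$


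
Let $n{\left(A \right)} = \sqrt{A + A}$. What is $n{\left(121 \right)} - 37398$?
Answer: $-37398 + 11 \sqrt{2} \approx -37382.0$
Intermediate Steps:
$n{\left(A \right)} = \sqrt{2} \sqrt{A}$ ($n{\left(A \right)} = \sqrt{2 A} = \sqrt{2} \sqrt{A}$)
$n{\left(121 \right)} - 37398 = \sqrt{2} \sqrt{121} - 37398 = \sqrt{2} \cdot 11 - 37398 = 11 \sqrt{2} - 37398 = -37398 + 11 \sqrt{2}$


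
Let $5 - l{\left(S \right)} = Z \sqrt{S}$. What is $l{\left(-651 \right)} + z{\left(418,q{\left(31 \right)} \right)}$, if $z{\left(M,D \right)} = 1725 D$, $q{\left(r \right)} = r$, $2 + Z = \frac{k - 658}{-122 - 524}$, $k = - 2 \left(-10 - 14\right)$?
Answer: $53480 + \frac{341 i \sqrt{651}}{323} \approx 53480.0 + 26.937 i$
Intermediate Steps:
$k = 48$ ($k = \left(-2\right) \left(-24\right) = 48$)
$Z = - \frac{341}{323}$ ($Z = -2 + \frac{48 - 658}{-122 - 524} = -2 - \frac{610}{-646} = -2 - - \frac{305}{323} = -2 + \frac{305}{323} = - \frac{341}{323} \approx -1.0557$)
$l{\left(S \right)} = 5 + \frac{341 \sqrt{S}}{323}$ ($l{\left(S \right)} = 5 - - \frac{341 \sqrt{S}}{323} = 5 + \frac{341 \sqrt{S}}{323}$)
$l{\left(-651 \right)} + z{\left(418,q{\left(31 \right)} \right)} = \left(5 + \frac{341 \sqrt{-651}}{323}\right) + 1725 \cdot 31 = \left(5 + \frac{341 i \sqrt{651}}{323}\right) + 53475 = 53480 + \frac{341 i \sqrt{651}}{323}$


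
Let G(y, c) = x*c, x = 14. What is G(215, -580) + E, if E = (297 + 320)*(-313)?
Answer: -201241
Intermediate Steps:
G(y, c) = 14*c
E = -193121 (E = 617*(-313) = -193121)
G(215, -580) + E = 14*(-580) - 193121 = -8120 - 193121 = -201241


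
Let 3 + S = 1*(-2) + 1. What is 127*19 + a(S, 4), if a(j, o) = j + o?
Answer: 2413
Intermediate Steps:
S = -4 (S = -3 + (1*(-2) + 1) = -3 + (-2 + 1) = -3 - 1 = -4)
127*19 + a(S, 4) = 127*19 + (-4 + 4) = 2413 + 0 = 2413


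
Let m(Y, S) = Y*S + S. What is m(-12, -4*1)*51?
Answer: 2244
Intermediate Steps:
m(Y, S) = S + S*Y (m(Y, S) = S*Y + S = S + S*Y)
m(-12, -4*1)*51 = ((-4*1)*(1 - 12))*51 = -4*(-11)*51 = 44*51 = 2244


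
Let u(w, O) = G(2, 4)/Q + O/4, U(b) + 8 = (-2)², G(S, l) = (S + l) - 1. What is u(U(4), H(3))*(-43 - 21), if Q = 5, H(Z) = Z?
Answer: -112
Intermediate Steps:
G(S, l) = -1 + S + l
U(b) = -4 (U(b) = -8 + (-2)² = -8 + 4 = -4)
u(w, O) = 1 + O/4 (u(w, O) = (-1 + 2 + 4)/5 + O/4 = 5*(⅕) + O*(¼) = 1 + O/4)
u(U(4), H(3))*(-43 - 21) = (1 + (¼)*3)*(-43 - 21) = (1 + ¾)*(-64) = (7/4)*(-64) = -112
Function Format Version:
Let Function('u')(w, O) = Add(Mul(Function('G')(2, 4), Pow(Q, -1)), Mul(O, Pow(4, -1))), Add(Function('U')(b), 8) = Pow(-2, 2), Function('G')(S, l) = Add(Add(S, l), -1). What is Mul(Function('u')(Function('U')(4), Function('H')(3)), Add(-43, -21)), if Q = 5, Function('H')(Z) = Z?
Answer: -112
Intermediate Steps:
Function('G')(S, l) = Add(-1, S, l)
Function('U')(b) = -4 (Function('U')(b) = Add(-8, Pow(-2, 2)) = Add(-8, 4) = -4)
Function('u')(w, O) = Add(1, Mul(Rational(1, 4), O)) (Function('u')(w, O) = Add(Mul(Add(-1, 2, 4), Pow(5, -1)), Mul(O, Pow(4, -1))) = Add(Mul(5, Rational(1, 5)), Mul(O, Rational(1, 4))) = Add(1, Mul(Rational(1, 4), O)))
Mul(Function('u')(Function('U')(4), Function('H')(3)), Add(-43, -21)) = Mul(Add(1, Mul(Rational(1, 4), 3)), Add(-43, -21)) = Mul(Add(1, Rational(3, 4)), -64) = Mul(Rational(7, 4), -64) = -112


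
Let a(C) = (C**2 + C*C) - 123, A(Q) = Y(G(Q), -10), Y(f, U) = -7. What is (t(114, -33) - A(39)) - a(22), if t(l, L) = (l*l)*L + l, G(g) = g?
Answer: -429592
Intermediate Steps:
t(l, L) = l + L*l**2 (t(l, L) = l**2*L + l = L*l**2 + l = l + L*l**2)
A(Q) = -7
a(C) = -123 + 2*C**2 (a(C) = (C**2 + C**2) - 123 = 2*C**2 - 123 = -123 + 2*C**2)
(t(114, -33) - A(39)) - a(22) = (114*(1 - 33*114) - 1*(-7)) - (-123 + 2*22**2) = (114*(1 - 3762) + 7) - (-123 + 2*484) = (114*(-3761) + 7) - (-123 + 968) = (-428754 + 7) - 1*845 = -428747 - 845 = -429592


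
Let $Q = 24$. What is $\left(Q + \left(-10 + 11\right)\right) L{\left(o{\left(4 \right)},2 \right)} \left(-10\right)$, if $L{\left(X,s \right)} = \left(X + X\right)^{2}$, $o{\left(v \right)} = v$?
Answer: $-16000$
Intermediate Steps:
$L{\left(X,s \right)} = 4 X^{2}$ ($L{\left(X,s \right)} = \left(2 X\right)^{2} = 4 X^{2}$)
$\left(Q + \left(-10 + 11\right)\right) L{\left(o{\left(4 \right)},2 \right)} \left(-10\right) = \left(24 + \left(-10 + 11\right)\right) 4 \cdot 4^{2} \left(-10\right) = \left(24 + 1\right) 4 \cdot 16 \left(-10\right) = 25 \cdot 64 \left(-10\right) = 1600 \left(-10\right) = -16000$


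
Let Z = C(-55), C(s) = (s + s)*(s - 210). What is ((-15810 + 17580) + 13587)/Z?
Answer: 15357/29150 ≈ 0.52683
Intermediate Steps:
C(s) = 2*s*(-210 + s) (C(s) = (2*s)*(-210 + s) = 2*s*(-210 + s))
Z = 29150 (Z = 2*(-55)*(-210 - 55) = 2*(-55)*(-265) = 29150)
((-15810 + 17580) + 13587)/Z = ((-15810 + 17580) + 13587)/29150 = (1770 + 13587)*(1/29150) = 15357*(1/29150) = 15357/29150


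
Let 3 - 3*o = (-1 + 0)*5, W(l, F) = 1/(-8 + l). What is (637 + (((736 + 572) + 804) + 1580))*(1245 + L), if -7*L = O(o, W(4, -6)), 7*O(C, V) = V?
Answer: 1056366909/196 ≈ 5.3896e+6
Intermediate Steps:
o = 8/3 (o = 1 - (-1 + 0)*5/3 = 1 - (-1)*5/3 = 1 - ⅓*(-5) = 1 + 5/3 = 8/3 ≈ 2.6667)
O(C, V) = V/7
L = 1/196 (L = -1/(49*(-8 + 4)) = -1/(49*(-4)) = -(-1)/(49*4) = -⅐*(-1/28) = 1/196 ≈ 0.0051020)
(637 + (((736 + 572) + 804) + 1580))*(1245 + L) = (637 + (((736 + 572) + 804) + 1580))*(1245 + 1/196) = (637 + ((1308 + 804) + 1580))*(244021/196) = (637 + (2112 + 1580))*(244021/196) = (637 + 3692)*(244021/196) = 4329*(244021/196) = 1056366909/196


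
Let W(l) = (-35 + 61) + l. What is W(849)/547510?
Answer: 175/109502 ≈ 0.0015981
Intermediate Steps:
W(l) = 26 + l
W(849)/547510 = (26 + 849)/547510 = 875*(1/547510) = 175/109502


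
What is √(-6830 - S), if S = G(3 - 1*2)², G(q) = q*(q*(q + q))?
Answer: I*√6834 ≈ 82.668*I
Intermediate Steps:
G(q) = 2*q³ (G(q) = q*(q*(2*q)) = q*(2*q²) = 2*q³)
S = 4 (S = (2*(3 - 1*2)³)² = (2*(3 - 2)³)² = (2*1³)² = (2*1)² = 2² = 4)
√(-6830 - S) = √(-6830 - 1*4) = √(-6830 - 4) = √(-6834) = I*√6834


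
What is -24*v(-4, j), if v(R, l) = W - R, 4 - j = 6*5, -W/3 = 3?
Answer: 120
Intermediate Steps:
W = -9 (W = -3*3 = -9)
j = -26 (j = 4 - 6*5 = 4 - 1*30 = 4 - 30 = -26)
v(R, l) = -9 - R
-24*v(-4, j) = -24*(-9 - 1*(-4)) = -24*(-9 + 4) = -24*(-5) = 120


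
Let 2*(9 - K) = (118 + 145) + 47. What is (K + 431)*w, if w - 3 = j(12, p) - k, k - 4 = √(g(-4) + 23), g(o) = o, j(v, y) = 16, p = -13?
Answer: 4275 - 285*√19 ≈ 3032.7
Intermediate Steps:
K = -146 (K = 9 - ((118 + 145) + 47)/2 = 9 - (263 + 47)/2 = 9 - ½*310 = 9 - 155 = -146)
k = 4 + √19 (k = 4 + √(-4 + 23) = 4 + √19 ≈ 8.3589)
w = 15 - √19 (w = 3 + (16 - (4 + √19)) = 3 + (16 + (-4 - √19)) = 3 + (12 - √19) = 15 - √19 ≈ 10.641)
(K + 431)*w = (-146 + 431)*(15 - √19) = 285*(15 - √19) = 4275 - 285*√19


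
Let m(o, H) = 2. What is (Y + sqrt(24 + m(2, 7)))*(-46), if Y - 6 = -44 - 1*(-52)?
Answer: -644 - 46*sqrt(26) ≈ -878.55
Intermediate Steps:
Y = 14 (Y = 6 + (-44 - 1*(-52)) = 6 + (-44 + 52) = 6 + 8 = 14)
(Y + sqrt(24 + m(2, 7)))*(-46) = (14 + sqrt(24 + 2))*(-46) = (14 + sqrt(26))*(-46) = -644 - 46*sqrt(26)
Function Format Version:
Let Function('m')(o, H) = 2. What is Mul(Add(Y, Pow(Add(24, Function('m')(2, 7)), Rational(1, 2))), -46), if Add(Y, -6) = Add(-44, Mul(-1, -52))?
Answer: Add(-644, Mul(-46, Pow(26, Rational(1, 2)))) ≈ -878.55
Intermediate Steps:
Y = 14 (Y = Add(6, Add(-44, Mul(-1, -52))) = Add(6, Add(-44, 52)) = Add(6, 8) = 14)
Mul(Add(Y, Pow(Add(24, Function('m')(2, 7)), Rational(1, 2))), -46) = Mul(Add(14, Pow(Add(24, 2), Rational(1, 2))), -46) = Mul(Add(14, Pow(26, Rational(1, 2))), -46) = Add(-644, Mul(-46, Pow(26, Rational(1, 2))))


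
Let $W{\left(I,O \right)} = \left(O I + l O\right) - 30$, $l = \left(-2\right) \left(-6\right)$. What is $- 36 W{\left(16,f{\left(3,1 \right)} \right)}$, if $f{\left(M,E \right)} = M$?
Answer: $-1944$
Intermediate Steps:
$l = 12$
$W{\left(I,O \right)} = -30 + 12 O + I O$ ($W{\left(I,O \right)} = \left(O I + 12 O\right) - 30 = \left(I O + 12 O\right) - 30 = \left(12 O + I O\right) - 30 = -30 + 12 O + I O$)
$- 36 W{\left(16,f{\left(3,1 \right)} \right)} = - 36 \left(-30 + 12 \cdot 3 + 16 \cdot 3\right) = - 36 \left(-30 + 36 + 48\right) = \left(-36\right) 54 = -1944$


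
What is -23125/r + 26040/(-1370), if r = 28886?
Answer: -78387269/3957382 ≈ -19.808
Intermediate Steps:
-23125/r + 26040/(-1370) = -23125/28886 + 26040/(-1370) = -23125*1/28886 + 26040*(-1/1370) = -23125/28886 - 2604/137 = -78387269/3957382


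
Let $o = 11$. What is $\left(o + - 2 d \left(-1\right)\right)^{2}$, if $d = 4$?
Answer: $361$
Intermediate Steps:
$\left(o + - 2 d \left(-1\right)\right)^{2} = \left(11 + \left(-2\right) 4 \left(-1\right)\right)^{2} = \left(11 - -8\right)^{2} = \left(11 + 8\right)^{2} = 19^{2} = 361$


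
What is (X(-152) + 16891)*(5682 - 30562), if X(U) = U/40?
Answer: -420153536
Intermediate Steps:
X(U) = U/40 (X(U) = U*(1/40) = U/40)
(X(-152) + 16891)*(5682 - 30562) = ((1/40)*(-152) + 16891)*(5682 - 30562) = (-19/5 + 16891)*(-24880) = (84436/5)*(-24880) = -420153536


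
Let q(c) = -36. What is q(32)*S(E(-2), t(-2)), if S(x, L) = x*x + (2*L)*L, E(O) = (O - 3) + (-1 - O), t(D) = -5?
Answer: -2376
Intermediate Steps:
E(O) = -4 (E(O) = (-3 + O) + (-1 - O) = -4)
S(x, L) = x² + 2*L²
q(32)*S(E(-2), t(-2)) = -36*((-4)² + 2*(-5)²) = -36*(16 + 2*25) = -36*(16 + 50) = -36*66 = -2376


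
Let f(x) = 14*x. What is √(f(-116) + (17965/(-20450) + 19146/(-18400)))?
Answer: I*√57552102356619/188140 ≈ 40.323*I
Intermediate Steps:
√(f(-116) + (17965/(-20450) + 19146/(-18400))) = √(14*(-116) + (17965/(-20450) + 19146/(-18400))) = √(-1624 + (17965*(-1/20450) + 19146*(-1/18400))) = √(-1624 + (-3593/4090 - 9573/9200)) = √(-1624 - 7220917/3762800) = √(-6118008117/3762800) = I*√57552102356619/188140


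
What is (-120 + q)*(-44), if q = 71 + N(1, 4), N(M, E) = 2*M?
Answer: 2068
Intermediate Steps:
q = 73 (q = 71 + 2*1 = 71 + 2 = 73)
(-120 + q)*(-44) = (-120 + 73)*(-44) = -47*(-44) = 2068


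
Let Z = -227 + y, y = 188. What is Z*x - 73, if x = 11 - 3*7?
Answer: 317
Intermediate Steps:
Z = -39 (Z = -227 + 188 = -39)
x = -10 (x = 11 - 21 = -10)
Z*x - 73 = -39*(-10) - 73 = 390 - 73 = 317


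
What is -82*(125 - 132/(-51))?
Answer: -177858/17 ≈ -10462.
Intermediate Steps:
-82*(125 - 132/(-51)) = -82*(125 - 132*(-1/51)) = -82*(125 + 44/17) = -82*2169/17 = -177858/17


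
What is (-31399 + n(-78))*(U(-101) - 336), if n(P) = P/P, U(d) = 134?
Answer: 6342396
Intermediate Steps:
n(P) = 1
(-31399 + n(-78))*(U(-101) - 336) = (-31399 + 1)*(134 - 336) = -31398*(-202) = 6342396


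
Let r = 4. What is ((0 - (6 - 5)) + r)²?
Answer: 9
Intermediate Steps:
((0 - (6 - 5)) + r)² = ((0 - (6 - 5)) + 4)² = ((0 - 1*1) + 4)² = ((0 - 1) + 4)² = (-1 + 4)² = 3² = 9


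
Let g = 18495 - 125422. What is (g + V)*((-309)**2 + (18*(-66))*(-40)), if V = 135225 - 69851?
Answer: -5942120553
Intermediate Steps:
V = 65374
g = -106927
(g + V)*((-309)**2 + (18*(-66))*(-40)) = (-106927 + 65374)*((-309)**2 + (18*(-66))*(-40)) = -41553*(95481 - 1188*(-40)) = -41553*(95481 + 47520) = -41553*143001 = -5942120553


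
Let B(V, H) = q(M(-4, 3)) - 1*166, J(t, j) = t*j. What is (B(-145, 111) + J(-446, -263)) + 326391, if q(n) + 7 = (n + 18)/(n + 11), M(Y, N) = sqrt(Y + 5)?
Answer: 5322211/12 ≈ 4.4352e+5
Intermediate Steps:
M(Y, N) = sqrt(5 + Y)
q(n) = -7 + (18 + n)/(11 + n) (q(n) = -7 + (n + 18)/(n + 11) = -7 + (18 + n)/(11 + n))
J(t, j) = j*t
B(V, H) = -2057/12 (B(V, H) = (-59 - 6*sqrt(5 - 4))/(11 + sqrt(5 - 4)) - 1*166 = (-59 - 6*sqrt(1))/(11 + sqrt(1)) - 166 = (-59 - 6*1)/(11 + 1) - 166 = (-59 - 6)/12 - 166 = (1/12)*(-65) - 166 = -65/12 - 166 = -2057/12)
(B(-145, 111) + J(-446, -263)) + 326391 = (-2057/12 - 263*(-446)) + 326391 = (-2057/12 + 117298) + 326391 = 1405519/12 + 326391 = 5322211/12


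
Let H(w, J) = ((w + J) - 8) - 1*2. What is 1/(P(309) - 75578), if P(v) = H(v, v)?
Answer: -1/74970 ≈ -1.3339e-5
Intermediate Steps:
H(w, J) = -10 + J + w (H(w, J) = ((J + w) - 8) - 2 = (-8 + J + w) - 2 = -10 + J + w)
P(v) = -10 + 2*v (P(v) = -10 + v + v = -10 + 2*v)
1/(P(309) - 75578) = 1/((-10 + 2*309) - 75578) = 1/((-10 + 618) - 75578) = 1/(608 - 75578) = 1/(-74970) = -1/74970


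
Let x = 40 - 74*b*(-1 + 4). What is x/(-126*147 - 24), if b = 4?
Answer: 424/9273 ≈ 0.045724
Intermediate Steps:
x = -848 (x = 40 - 74*4*(-1 + 4) = 40 - 74*4*3 = 40 - 888 = -848)
x/(-126*147 - 24) = -848/(-126*147 - 24) = -848/(-18522 - 24) = -848/(-18546) = -848*(-1/18546) = 424/9273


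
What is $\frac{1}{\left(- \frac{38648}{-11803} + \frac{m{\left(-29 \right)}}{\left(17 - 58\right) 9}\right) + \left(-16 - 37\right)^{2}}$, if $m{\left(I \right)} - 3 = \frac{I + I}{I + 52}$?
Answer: $\frac{100172061}{281711195092} \approx 0.00035558$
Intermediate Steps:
$m{\left(I \right)} = 3 + \frac{2 I}{52 + I}$ ($m{\left(I \right)} = 3 + \frac{I + I}{I + 52} = 3 + \frac{2 I}{52 + I}$)
$\frac{1}{\left(- \frac{38648}{-11803} + \frac{m{\left(-29 \right)}}{\left(17 - 58\right) 9}\right) + \left(-16 - 37\right)^{2}} = \frac{1}{\left(- \frac{38648}{-11803} + \frac{\frac{1}{52 - 29} \left(156 + 5 \left(-29\right)\right)}{\left(17 - 58\right) 9}\right) + \left(-16 - 37\right)^{2}} = \frac{1}{\left(\left(-38648\right) \left(- \frac{1}{11803}\right) + \frac{\frac{1}{23} \left(156 - 145\right)}{\left(-41\right) 9}\right) + \left(-53\right)^{2}} = \frac{1}{\left(\frac{38648}{11803} + \frac{\frac{1}{23} \cdot 11}{-369}\right) + 2809} = \frac{1}{\left(\frac{38648}{11803} + \frac{11}{23} \left(- \frac{1}{369}\right)\right) + 2809} = \frac{1}{\left(\frac{38648}{11803} - \frac{11}{8487}\right) + 2809} = \frac{1}{\frac{327875743}{100172061} + 2809} = \frac{1}{\frac{281711195092}{100172061}} = \frac{100172061}{281711195092}$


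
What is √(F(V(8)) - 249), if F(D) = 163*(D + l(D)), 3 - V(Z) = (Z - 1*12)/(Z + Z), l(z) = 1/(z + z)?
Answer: 3*√22971/26 ≈ 17.488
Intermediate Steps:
l(z) = 1/(2*z)
V(Z) = 3 - (-12 + Z)/(2*Z) (V(Z) = 3 - (Z - 1*12)/(Z + Z) = 3 - (Z - 12)/(2*Z) = 3 - (-12 + Z)*1/(2*Z) = 3 - (-12 + Z)/(2*Z))
F(D) = 163*D + 163/(2*D) (F(D) = 163*(D + 1/(2*D)) = 163*D + 163/(2*D))
√(F(V(8)) - 249) = √((163*(5/2 + 6/8) + 163/(2*(5/2 + 6/8))) - 249) = √((163*(5/2 + 6*(⅛)) + 163/(2*(5/2 + 6*(⅛)))) - 249) = √((163*(5/2 + ¾) + 163/(2*(5/2 + ¾))) - 249) = √((163*(13/4) + 163/(2*(13/4))) - 249) = √((2119/4 + (163/2)*(4/13)) - 249) = √((2119/4 + 326/13) - 249) = √(28851/52 - 249) = √(15903/52) = 3*√22971/26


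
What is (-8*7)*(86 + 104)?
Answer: -10640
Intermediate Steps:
(-8*7)*(86 + 104) = -56*190 = -10640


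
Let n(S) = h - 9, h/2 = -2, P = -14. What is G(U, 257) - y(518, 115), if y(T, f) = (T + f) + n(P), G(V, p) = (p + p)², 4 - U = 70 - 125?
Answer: 263576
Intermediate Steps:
h = -4 (h = 2*(-2) = -4)
U = 59 (U = 4 - (70 - 125) = 4 - 1*(-55) = 4 + 55 = 59)
n(S) = -13 (n(S) = -4 - 9 = -13)
G(V, p) = 4*p² (G(V, p) = (2*p)² = 4*p²)
y(T, f) = -13 + T + f (y(T, f) = (T + f) - 13 = -13 + T + f)
G(U, 257) - y(518, 115) = 4*257² - (-13 + 518 + 115) = 4*66049 - 1*620 = 264196 - 620 = 263576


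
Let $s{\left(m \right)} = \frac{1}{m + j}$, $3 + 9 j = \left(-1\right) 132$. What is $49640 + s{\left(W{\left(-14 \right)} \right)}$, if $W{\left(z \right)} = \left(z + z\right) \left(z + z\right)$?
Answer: $\frac{38173161}{769} \approx 49640.0$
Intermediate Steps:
$W{\left(z \right)} = 4 z^{2}$ ($W{\left(z \right)} = 2 z 2 z = 4 z^{2}$)
$j = -15$ ($j = - \frac{1}{3} + \frac{\left(-1\right) 132}{9} = - \frac{1}{3} + \frac{1}{9} \left(-132\right) = - \frac{1}{3} - \frac{44}{3} = -15$)
$s{\left(m \right)} = \frac{1}{-15 + m}$ ($s{\left(m \right)} = \frac{1}{m - 15} = \frac{1}{-15 + m}$)
$49640 + s{\left(W{\left(-14 \right)} \right)} = 49640 + \frac{1}{-15 + 4 \left(-14\right)^{2}} = 49640 + \frac{1}{-15 + 4 \cdot 196} = 49640 + \frac{1}{-15 + 784} = 49640 + \frac{1}{769} = \frac{38173161}{769}$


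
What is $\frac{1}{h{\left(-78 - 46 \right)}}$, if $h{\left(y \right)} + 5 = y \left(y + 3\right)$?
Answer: $\frac{1}{14999} \approx 6.6671 \cdot 10^{-5}$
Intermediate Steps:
$h{\left(y \right)} = -5 + y \left(3 + y\right)$ ($h{\left(y \right)} = -5 + y \left(y + 3\right) = -5 + y \left(3 + y\right)$)
$\frac{1}{h{\left(-78 - 46 \right)}} = \frac{1}{-5 + \left(-78 - 46\right)^{2} + 3 \left(-78 - 46\right)} = \frac{1}{-5 + \left(-124\right)^{2} + 3 \left(-124\right)} = \frac{1}{-5 + 15376 - 372} = \frac{1}{14999}$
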